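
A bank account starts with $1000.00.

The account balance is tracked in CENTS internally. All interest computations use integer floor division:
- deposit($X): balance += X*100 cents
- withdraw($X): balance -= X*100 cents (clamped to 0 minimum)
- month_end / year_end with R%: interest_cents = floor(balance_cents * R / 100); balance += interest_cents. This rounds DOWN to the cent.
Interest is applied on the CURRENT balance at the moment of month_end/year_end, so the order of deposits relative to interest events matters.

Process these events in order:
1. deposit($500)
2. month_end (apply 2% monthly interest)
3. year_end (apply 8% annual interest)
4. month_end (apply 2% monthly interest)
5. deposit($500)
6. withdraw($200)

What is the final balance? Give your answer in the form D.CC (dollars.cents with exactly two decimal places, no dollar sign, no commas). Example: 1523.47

Answer: 1985.44

Derivation:
After 1 (deposit($500)): balance=$1500.00 total_interest=$0.00
After 2 (month_end (apply 2% monthly interest)): balance=$1530.00 total_interest=$30.00
After 3 (year_end (apply 8% annual interest)): balance=$1652.40 total_interest=$152.40
After 4 (month_end (apply 2% monthly interest)): balance=$1685.44 total_interest=$185.44
After 5 (deposit($500)): balance=$2185.44 total_interest=$185.44
After 6 (withdraw($200)): balance=$1985.44 total_interest=$185.44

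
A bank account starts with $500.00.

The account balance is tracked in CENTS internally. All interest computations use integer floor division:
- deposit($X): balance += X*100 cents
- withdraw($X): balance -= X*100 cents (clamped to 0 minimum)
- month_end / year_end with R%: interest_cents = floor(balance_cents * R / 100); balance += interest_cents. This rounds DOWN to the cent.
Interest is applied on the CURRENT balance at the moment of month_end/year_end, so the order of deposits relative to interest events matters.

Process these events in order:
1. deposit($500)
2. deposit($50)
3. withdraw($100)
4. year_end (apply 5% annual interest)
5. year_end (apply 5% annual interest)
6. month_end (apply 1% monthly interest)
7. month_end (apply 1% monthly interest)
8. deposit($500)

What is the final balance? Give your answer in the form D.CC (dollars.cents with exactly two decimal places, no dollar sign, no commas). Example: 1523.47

After 1 (deposit($500)): balance=$1000.00 total_interest=$0.00
After 2 (deposit($50)): balance=$1050.00 total_interest=$0.00
After 3 (withdraw($100)): balance=$950.00 total_interest=$0.00
After 4 (year_end (apply 5% annual interest)): balance=$997.50 total_interest=$47.50
After 5 (year_end (apply 5% annual interest)): balance=$1047.37 total_interest=$97.37
After 6 (month_end (apply 1% monthly interest)): balance=$1057.84 total_interest=$107.84
After 7 (month_end (apply 1% monthly interest)): balance=$1068.41 total_interest=$118.41
After 8 (deposit($500)): balance=$1568.41 total_interest=$118.41

Answer: 1568.41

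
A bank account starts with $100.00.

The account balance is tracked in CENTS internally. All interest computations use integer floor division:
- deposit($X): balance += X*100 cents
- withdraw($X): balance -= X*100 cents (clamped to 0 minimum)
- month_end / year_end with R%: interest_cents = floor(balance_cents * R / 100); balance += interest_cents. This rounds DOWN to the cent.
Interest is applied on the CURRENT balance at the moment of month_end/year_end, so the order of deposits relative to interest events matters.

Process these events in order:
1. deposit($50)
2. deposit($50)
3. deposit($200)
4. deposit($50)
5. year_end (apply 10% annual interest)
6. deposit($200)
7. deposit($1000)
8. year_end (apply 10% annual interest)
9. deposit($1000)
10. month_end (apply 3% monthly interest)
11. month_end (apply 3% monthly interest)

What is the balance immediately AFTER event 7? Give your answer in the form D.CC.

After 1 (deposit($50)): balance=$150.00 total_interest=$0.00
After 2 (deposit($50)): balance=$200.00 total_interest=$0.00
After 3 (deposit($200)): balance=$400.00 total_interest=$0.00
After 4 (deposit($50)): balance=$450.00 total_interest=$0.00
After 5 (year_end (apply 10% annual interest)): balance=$495.00 total_interest=$45.00
After 6 (deposit($200)): balance=$695.00 total_interest=$45.00
After 7 (deposit($1000)): balance=$1695.00 total_interest=$45.00

Answer: 1695.00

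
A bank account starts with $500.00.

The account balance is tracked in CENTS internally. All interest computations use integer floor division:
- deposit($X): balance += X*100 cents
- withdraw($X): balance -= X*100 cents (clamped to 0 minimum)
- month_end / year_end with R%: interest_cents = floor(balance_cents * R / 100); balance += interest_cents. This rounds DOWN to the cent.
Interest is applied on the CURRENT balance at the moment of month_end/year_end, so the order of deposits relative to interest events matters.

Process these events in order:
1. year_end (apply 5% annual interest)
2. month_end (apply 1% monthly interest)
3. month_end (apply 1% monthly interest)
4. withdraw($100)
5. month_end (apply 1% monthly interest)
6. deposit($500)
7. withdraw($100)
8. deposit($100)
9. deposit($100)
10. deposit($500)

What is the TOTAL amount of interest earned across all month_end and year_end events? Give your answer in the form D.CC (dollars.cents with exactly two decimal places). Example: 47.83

Answer: 39.90

Derivation:
After 1 (year_end (apply 5% annual interest)): balance=$525.00 total_interest=$25.00
After 2 (month_end (apply 1% monthly interest)): balance=$530.25 total_interest=$30.25
After 3 (month_end (apply 1% monthly interest)): balance=$535.55 total_interest=$35.55
After 4 (withdraw($100)): balance=$435.55 total_interest=$35.55
After 5 (month_end (apply 1% monthly interest)): balance=$439.90 total_interest=$39.90
After 6 (deposit($500)): balance=$939.90 total_interest=$39.90
After 7 (withdraw($100)): balance=$839.90 total_interest=$39.90
After 8 (deposit($100)): balance=$939.90 total_interest=$39.90
After 9 (deposit($100)): balance=$1039.90 total_interest=$39.90
After 10 (deposit($500)): balance=$1539.90 total_interest=$39.90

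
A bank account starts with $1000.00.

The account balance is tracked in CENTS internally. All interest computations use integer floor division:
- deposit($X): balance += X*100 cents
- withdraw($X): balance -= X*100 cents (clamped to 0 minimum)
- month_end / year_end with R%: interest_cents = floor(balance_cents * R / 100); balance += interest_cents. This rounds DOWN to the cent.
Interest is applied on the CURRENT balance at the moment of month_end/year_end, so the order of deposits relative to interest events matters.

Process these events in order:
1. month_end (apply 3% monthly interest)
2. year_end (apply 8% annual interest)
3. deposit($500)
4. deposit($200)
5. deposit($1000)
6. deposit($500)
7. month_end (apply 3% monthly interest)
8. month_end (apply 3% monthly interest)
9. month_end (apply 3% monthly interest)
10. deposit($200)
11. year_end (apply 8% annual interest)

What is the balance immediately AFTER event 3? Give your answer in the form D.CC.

Answer: 1612.40

Derivation:
After 1 (month_end (apply 3% monthly interest)): balance=$1030.00 total_interest=$30.00
After 2 (year_end (apply 8% annual interest)): balance=$1112.40 total_interest=$112.40
After 3 (deposit($500)): balance=$1612.40 total_interest=$112.40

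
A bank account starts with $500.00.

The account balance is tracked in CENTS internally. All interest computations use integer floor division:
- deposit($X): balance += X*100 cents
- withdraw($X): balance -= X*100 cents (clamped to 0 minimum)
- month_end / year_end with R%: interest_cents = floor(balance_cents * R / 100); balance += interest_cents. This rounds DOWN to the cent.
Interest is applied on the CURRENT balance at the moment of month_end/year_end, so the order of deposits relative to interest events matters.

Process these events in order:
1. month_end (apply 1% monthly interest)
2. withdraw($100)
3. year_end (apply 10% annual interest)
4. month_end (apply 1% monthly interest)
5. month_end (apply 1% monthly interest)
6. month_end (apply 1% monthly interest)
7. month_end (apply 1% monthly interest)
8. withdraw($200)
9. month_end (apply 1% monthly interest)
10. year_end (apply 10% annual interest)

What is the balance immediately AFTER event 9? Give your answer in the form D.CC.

Answer: 266.19

Derivation:
After 1 (month_end (apply 1% monthly interest)): balance=$505.00 total_interest=$5.00
After 2 (withdraw($100)): balance=$405.00 total_interest=$5.00
After 3 (year_end (apply 10% annual interest)): balance=$445.50 total_interest=$45.50
After 4 (month_end (apply 1% monthly interest)): balance=$449.95 total_interest=$49.95
After 5 (month_end (apply 1% monthly interest)): balance=$454.44 total_interest=$54.44
After 6 (month_end (apply 1% monthly interest)): balance=$458.98 total_interest=$58.98
After 7 (month_end (apply 1% monthly interest)): balance=$463.56 total_interest=$63.56
After 8 (withdraw($200)): balance=$263.56 total_interest=$63.56
After 9 (month_end (apply 1% monthly interest)): balance=$266.19 total_interest=$66.19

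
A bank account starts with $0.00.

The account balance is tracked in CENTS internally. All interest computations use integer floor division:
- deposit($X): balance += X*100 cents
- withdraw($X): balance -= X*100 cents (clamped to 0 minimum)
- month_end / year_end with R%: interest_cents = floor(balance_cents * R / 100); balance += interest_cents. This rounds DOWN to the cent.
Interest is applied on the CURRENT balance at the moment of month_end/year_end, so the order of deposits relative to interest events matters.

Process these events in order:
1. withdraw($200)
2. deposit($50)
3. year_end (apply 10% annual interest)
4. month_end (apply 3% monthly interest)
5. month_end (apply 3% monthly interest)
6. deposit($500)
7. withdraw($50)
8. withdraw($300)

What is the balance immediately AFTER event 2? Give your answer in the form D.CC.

After 1 (withdraw($200)): balance=$0.00 total_interest=$0.00
After 2 (deposit($50)): balance=$50.00 total_interest=$0.00

Answer: 50.00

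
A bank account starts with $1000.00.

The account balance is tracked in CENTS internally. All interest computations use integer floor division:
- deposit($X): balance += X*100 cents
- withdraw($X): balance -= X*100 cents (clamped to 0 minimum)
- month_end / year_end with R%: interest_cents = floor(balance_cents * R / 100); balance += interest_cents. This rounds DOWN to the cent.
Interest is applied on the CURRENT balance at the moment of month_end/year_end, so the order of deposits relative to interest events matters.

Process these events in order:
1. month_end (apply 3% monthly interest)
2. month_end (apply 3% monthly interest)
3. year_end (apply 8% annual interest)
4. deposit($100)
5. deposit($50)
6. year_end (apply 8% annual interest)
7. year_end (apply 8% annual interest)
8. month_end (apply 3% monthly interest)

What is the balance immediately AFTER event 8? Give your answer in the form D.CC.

After 1 (month_end (apply 3% monthly interest)): balance=$1030.00 total_interest=$30.00
After 2 (month_end (apply 3% monthly interest)): balance=$1060.90 total_interest=$60.90
After 3 (year_end (apply 8% annual interest)): balance=$1145.77 total_interest=$145.77
After 4 (deposit($100)): balance=$1245.77 total_interest=$145.77
After 5 (deposit($50)): balance=$1295.77 total_interest=$145.77
After 6 (year_end (apply 8% annual interest)): balance=$1399.43 total_interest=$249.43
After 7 (year_end (apply 8% annual interest)): balance=$1511.38 total_interest=$361.38
After 8 (month_end (apply 3% monthly interest)): balance=$1556.72 total_interest=$406.72

Answer: 1556.72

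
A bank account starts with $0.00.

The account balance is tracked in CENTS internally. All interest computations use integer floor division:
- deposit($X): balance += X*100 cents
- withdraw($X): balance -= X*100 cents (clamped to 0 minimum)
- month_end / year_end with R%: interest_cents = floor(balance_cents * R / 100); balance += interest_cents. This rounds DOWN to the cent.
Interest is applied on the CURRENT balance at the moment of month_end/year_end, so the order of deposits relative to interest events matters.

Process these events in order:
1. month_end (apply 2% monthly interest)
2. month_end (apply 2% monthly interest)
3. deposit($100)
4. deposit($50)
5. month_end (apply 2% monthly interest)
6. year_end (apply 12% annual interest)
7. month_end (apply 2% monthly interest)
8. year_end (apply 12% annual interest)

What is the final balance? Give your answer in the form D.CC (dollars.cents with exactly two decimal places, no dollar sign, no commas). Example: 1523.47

After 1 (month_end (apply 2% monthly interest)): balance=$0.00 total_interest=$0.00
After 2 (month_end (apply 2% monthly interest)): balance=$0.00 total_interest=$0.00
After 3 (deposit($100)): balance=$100.00 total_interest=$0.00
After 4 (deposit($50)): balance=$150.00 total_interest=$0.00
After 5 (month_end (apply 2% monthly interest)): balance=$153.00 total_interest=$3.00
After 6 (year_end (apply 12% annual interest)): balance=$171.36 total_interest=$21.36
After 7 (month_end (apply 2% monthly interest)): balance=$174.78 total_interest=$24.78
After 8 (year_end (apply 12% annual interest)): balance=$195.75 total_interest=$45.75

Answer: 195.75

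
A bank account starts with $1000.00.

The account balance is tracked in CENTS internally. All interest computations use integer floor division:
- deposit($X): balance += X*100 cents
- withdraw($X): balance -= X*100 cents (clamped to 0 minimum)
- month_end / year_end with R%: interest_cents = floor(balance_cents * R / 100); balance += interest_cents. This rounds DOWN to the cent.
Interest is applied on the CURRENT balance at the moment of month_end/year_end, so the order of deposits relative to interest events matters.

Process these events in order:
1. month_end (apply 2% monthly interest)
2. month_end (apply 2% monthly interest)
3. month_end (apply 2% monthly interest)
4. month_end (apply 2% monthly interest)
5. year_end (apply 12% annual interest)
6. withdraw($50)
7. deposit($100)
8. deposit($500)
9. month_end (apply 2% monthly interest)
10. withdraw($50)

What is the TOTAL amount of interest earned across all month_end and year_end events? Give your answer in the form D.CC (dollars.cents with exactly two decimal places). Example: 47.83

Answer: 247.55

Derivation:
After 1 (month_end (apply 2% monthly interest)): balance=$1020.00 total_interest=$20.00
After 2 (month_end (apply 2% monthly interest)): balance=$1040.40 total_interest=$40.40
After 3 (month_end (apply 2% monthly interest)): balance=$1061.20 total_interest=$61.20
After 4 (month_end (apply 2% monthly interest)): balance=$1082.42 total_interest=$82.42
After 5 (year_end (apply 12% annual interest)): balance=$1212.31 total_interest=$212.31
After 6 (withdraw($50)): balance=$1162.31 total_interest=$212.31
After 7 (deposit($100)): balance=$1262.31 total_interest=$212.31
After 8 (deposit($500)): balance=$1762.31 total_interest=$212.31
After 9 (month_end (apply 2% monthly interest)): balance=$1797.55 total_interest=$247.55
After 10 (withdraw($50)): balance=$1747.55 total_interest=$247.55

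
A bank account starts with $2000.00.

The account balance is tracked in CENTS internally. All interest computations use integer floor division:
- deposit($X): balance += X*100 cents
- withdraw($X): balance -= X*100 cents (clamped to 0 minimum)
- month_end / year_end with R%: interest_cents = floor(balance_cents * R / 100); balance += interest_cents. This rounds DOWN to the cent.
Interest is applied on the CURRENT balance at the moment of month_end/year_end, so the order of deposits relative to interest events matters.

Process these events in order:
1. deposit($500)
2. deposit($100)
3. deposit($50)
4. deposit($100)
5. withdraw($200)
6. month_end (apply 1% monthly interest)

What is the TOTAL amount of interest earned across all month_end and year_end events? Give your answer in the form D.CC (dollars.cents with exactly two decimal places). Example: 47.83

Answer: 25.50

Derivation:
After 1 (deposit($500)): balance=$2500.00 total_interest=$0.00
After 2 (deposit($100)): balance=$2600.00 total_interest=$0.00
After 3 (deposit($50)): balance=$2650.00 total_interest=$0.00
After 4 (deposit($100)): balance=$2750.00 total_interest=$0.00
After 5 (withdraw($200)): balance=$2550.00 total_interest=$0.00
After 6 (month_end (apply 1% monthly interest)): balance=$2575.50 total_interest=$25.50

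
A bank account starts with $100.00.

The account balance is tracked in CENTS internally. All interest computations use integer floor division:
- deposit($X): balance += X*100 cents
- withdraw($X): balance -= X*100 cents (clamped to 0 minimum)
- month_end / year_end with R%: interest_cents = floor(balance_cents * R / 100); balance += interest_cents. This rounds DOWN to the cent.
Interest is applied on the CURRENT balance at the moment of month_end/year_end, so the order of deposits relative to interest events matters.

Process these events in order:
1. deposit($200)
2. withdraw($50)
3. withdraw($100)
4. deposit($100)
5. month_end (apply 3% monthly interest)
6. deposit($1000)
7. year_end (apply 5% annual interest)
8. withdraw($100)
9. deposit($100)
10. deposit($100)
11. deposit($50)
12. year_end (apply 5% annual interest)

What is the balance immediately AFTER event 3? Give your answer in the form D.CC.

After 1 (deposit($200)): balance=$300.00 total_interest=$0.00
After 2 (withdraw($50)): balance=$250.00 total_interest=$0.00
After 3 (withdraw($100)): balance=$150.00 total_interest=$0.00

Answer: 150.00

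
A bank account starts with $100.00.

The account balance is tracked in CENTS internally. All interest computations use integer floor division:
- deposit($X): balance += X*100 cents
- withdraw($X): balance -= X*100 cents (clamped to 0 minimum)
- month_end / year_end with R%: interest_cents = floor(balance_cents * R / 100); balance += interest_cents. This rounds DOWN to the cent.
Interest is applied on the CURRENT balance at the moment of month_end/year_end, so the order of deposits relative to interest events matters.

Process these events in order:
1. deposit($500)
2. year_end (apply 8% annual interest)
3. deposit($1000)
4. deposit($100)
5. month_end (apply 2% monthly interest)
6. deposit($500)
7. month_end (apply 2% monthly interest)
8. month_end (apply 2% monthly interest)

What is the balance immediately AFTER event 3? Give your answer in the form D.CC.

Answer: 1648.00

Derivation:
After 1 (deposit($500)): balance=$600.00 total_interest=$0.00
After 2 (year_end (apply 8% annual interest)): balance=$648.00 total_interest=$48.00
After 3 (deposit($1000)): balance=$1648.00 total_interest=$48.00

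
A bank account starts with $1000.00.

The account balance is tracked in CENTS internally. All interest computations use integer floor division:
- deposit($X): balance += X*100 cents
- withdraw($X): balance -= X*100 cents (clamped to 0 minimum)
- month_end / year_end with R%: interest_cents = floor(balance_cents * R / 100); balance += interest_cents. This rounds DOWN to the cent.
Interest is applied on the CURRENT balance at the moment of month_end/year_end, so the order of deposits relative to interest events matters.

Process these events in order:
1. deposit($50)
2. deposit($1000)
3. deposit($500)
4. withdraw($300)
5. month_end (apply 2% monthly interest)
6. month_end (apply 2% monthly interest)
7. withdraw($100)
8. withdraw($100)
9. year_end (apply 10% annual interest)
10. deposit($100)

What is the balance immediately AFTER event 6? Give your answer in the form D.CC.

After 1 (deposit($50)): balance=$1050.00 total_interest=$0.00
After 2 (deposit($1000)): balance=$2050.00 total_interest=$0.00
After 3 (deposit($500)): balance=$2550.00 total_interest=$0.00
After 4 (withdraw($300)): balance=$2250.00 total_interest=$0.00
After 5 (month_end (apply 2% monthly interest)): balance=$2295.00 total_interest=$45.00
After 6 (month_end (apply 2% monthly interest)): balance=$2340.90 total_interest=$90.90

Answer: 2340.90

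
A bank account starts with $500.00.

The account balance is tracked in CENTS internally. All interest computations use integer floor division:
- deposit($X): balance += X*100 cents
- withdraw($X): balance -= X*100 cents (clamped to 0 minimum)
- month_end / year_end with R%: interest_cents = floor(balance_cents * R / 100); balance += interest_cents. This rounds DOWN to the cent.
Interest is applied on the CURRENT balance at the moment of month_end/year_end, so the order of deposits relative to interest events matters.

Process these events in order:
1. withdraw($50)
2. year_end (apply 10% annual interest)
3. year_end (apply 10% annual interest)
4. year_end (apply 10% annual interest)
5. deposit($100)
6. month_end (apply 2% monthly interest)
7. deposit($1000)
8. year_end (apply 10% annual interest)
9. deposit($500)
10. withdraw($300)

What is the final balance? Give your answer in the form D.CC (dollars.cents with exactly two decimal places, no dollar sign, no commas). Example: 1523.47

Answer: 2084.21

Derivation:
After 1 (withdraw($50)): balance=$450.00 total_interest=$0.00
After 2 (year_end (apply 10% annual interest)): balance=$495.00 total_interest=$45.00
After 3 (year_end (apply 10% annual interest)): balance=$544.50 total_interest=$94.50
After 4 (year_end (apply 10% annual interest)): balance=$598.95 total_interest=$148.95
After 5 (deposit($100)): balance=$698.95 total_interest=$148.95
After 6 (month_end (apply 2% monthly interest)): balance=$712.92 total_interest=$162.92
After 7 (deposit($1000)): balance=$1712.92 total_interest=$162.92
After 8 (year_end (apply 10% annual interest)): balance=$1884.21 total_interest=$334.21
After 9 (deposit($500)): balance=$2384.21 total_interest=$334.21
After 10 (withdraw($300)): balance=$2084.21 total_interest=$334.21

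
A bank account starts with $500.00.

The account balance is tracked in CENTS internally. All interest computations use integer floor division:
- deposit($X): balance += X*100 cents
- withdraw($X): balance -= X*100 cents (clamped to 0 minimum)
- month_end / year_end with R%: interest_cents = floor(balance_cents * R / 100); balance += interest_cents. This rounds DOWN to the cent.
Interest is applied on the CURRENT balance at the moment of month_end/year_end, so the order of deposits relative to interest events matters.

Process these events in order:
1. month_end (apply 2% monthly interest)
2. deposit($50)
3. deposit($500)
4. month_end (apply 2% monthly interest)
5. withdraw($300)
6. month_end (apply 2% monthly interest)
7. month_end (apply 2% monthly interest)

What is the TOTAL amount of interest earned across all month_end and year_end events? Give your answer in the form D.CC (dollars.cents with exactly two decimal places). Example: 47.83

Answer: 62.75

Derivation:
After 1 (month_end (apply 2% monthly interest)): balance=$510.00 total_interest=$10.00
After 2 (deposit($50)): balance=$560.00 total_interest=$10.00
After 3 (deposit($500)): balance=$1060.00 total_interest=$10.00
After 4 (month_end (apply 2% monthly interest)): balance=$1081.20 total_interest=$31.20
After 5 (withdraw($300)): balance=$781.20 total_interest=$31.20
After 6 (month_end (apply 2% monthly interest)): balance=$796.82 total_interest=$46.82
After 7 (month_end (apply 2% monthly interest)): balance=$812.75 total_interest=$62.75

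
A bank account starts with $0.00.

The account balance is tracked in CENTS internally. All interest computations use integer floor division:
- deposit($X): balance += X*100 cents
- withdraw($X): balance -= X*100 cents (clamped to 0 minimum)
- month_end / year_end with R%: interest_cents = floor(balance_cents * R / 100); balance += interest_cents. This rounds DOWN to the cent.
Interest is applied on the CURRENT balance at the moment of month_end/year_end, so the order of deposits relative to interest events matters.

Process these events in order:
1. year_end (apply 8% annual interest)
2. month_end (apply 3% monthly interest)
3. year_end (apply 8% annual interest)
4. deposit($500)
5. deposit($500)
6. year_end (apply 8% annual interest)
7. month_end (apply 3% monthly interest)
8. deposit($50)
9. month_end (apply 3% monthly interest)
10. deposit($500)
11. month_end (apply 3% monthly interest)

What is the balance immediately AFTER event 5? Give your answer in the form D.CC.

After 1 (year_end (apply 8% annual interest)): balance=$0.00 total_interest=$0.00
After 2 (month_end (apply 3% monthly interest)): balance=$0.00 total_interest=$0.00
After 3 (year_end (apply 8% annual interest)): balance=$0.00 total_interest=$0.00
After 4 (deposit($500)): balance=$500.00 total_interest=$0.00
After 5 (deposit($500)): balance=$1000.00 total_interest=$0.00

Answer: 1000.00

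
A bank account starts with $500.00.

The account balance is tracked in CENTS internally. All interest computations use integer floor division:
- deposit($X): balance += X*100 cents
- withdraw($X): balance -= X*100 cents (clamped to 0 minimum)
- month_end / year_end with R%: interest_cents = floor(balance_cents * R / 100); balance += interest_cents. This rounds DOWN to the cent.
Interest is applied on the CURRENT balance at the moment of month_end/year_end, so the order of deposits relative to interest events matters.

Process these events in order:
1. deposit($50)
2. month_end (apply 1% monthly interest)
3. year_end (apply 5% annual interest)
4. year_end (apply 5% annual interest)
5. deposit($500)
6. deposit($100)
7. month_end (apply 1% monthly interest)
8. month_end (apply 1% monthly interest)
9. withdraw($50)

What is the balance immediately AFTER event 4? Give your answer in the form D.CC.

After 1 (deposit($50)): balance=$550.00 total_interest=$0.00
After 2 (month_end (apply 1% monthly interest)): balance=$555.50 total_interest=$5.50
After 3 (year_end (apply 5% annual interest)): balance=$583.27 total_interest=$33.27
After 4 (year_end (apply 5% annual interest)): balance=$612.43 total_interest=$62.43

Answer: 612.43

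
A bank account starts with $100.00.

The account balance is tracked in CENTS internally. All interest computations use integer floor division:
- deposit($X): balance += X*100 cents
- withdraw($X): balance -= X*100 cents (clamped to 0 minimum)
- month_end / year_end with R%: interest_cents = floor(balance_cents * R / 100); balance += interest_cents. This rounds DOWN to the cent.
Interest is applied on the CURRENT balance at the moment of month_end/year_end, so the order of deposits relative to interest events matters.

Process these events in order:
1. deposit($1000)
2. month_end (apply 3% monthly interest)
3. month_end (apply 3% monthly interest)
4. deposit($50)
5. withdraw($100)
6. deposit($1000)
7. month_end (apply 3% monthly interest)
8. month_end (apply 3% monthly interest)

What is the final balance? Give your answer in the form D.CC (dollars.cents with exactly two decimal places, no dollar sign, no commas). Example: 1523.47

Answer: 2245.90

Derivation:
After 1 (deposit($1000)): balance=$1100.00 total_interest=$0.00
After 2 (month_end (apply 3% monthly interest)): balance=$1133.00 total_interest=$33.00
After 3 (month_end (apply 3% monthly interest)): balance=$1166.99 total_interest=$66.99
After 4 (deposit($50)): balance=$1216.99 total_interest=$66.99
After 5 (withdraw($100)): balance=$1116.99 total_interest=$66.99
After 6 (deposit($1000)): balance=$2116.99 total_interest=$66.99
After 7 (month_end (apply 3% monthly interest)): balance=$2180.49 total_interest=$130.49
After 8 (month_end (apply 3% monthly interest)): balance=$2245.90 total_interest=$195.90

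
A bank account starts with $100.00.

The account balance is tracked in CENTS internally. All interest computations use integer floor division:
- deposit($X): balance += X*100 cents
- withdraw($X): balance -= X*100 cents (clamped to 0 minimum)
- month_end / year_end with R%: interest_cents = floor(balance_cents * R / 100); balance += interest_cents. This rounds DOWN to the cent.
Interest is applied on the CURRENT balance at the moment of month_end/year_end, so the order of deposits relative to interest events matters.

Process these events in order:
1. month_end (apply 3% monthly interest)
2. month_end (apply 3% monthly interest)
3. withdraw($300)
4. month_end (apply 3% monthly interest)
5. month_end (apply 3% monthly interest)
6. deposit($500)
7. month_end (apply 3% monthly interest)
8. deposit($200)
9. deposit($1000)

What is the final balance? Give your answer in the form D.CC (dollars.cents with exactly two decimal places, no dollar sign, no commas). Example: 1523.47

After 1 (month_end (apply 3% monthly interest)): balance=$103.00 total_interest=$3.00
After 2 (month_end (apply 3% monthly interest)): balance=$106.09 total_interest=$6.09
After 3 (withdraw($300)): balance=$0.00 total_interest=$6.09
After 4 (month_end (apply 3% monthly interest)): balance=$0.00 total_interest=$6.09
After 5 (month_end (apply 3% monthly interest)): balance=$0.00 total_interest=$6.09
After 6 (deposit($500)): balance=$500.00 total_interest=$6.09
After 7 (month_end (apply 3% monthly interest)): balance=$515.00 total_interest=$21.09
After 8 (deposit($200)): balance=$715.00 total_interest=$21.09
After 9 (deposit($1000)): balance=$1715.00 total_interest=$21.09

Answer: 1715.00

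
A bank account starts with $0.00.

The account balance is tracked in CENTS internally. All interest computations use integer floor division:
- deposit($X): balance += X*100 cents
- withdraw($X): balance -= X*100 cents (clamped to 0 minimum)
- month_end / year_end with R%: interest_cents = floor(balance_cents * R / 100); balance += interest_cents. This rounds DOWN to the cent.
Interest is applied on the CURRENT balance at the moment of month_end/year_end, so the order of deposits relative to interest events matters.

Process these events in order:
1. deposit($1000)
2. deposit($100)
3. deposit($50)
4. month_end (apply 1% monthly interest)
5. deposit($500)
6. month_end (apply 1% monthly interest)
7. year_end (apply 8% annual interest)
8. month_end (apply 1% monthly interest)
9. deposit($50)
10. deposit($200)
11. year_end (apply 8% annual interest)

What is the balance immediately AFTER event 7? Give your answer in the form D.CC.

Answer: 1812.35

Derivation:
After 1 (deposit($1000)): balance=$1000.00 total_interest=$0.00
After 2 (deposit($100)): balance=$1100.00 total_interest=$0.00
After 3 (deposit($50)): balance=$1150.00 total_interest=$0.00
After 4 (month_end (apply 1% monthly interest)): balance=$1161.50 total_interest=$11.50
After 5 (deposit($500)): balance=$1661.50 total_interest=$11.50
After 6 (month_end (apply 1% monthly interest)): balance=$1678.11 total_interest=$28.11
After 7 (year_end (apply 8% annual interest)): balance=$1812.35 total_interest=$162.35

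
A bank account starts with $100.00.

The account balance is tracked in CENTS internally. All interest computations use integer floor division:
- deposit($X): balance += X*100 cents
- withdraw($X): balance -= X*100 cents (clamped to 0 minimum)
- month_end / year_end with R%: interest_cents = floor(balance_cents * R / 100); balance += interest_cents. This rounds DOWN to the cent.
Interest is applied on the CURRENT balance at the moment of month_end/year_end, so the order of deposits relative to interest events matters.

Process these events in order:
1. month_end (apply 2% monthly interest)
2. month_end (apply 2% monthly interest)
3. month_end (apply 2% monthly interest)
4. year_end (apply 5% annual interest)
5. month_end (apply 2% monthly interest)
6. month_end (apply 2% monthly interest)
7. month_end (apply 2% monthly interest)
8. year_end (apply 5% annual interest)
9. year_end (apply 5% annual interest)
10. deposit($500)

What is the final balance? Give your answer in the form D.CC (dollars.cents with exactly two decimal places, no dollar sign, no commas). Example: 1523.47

After 1 (month_end (apply 2% monthly interest)): balance=$102.00 total_interest=$2.00
After 2 (month_end (apply 2% monthly interest)): balance=$104.04 total_interest=$4.04
After 3 (month_end (apply 2% monthly interest)): balance=$106.12 total_interest=$6.12
After 4 (year_end (apply 5% annual interest)): balance=$111.42 total_interest=$11.42
After 5 (month_end (apply 2% monthly interest)): balance=$113.64 total_interest=$13.64
After 6 (month_end (apply 2% monthly interest)): balance=$115.91 total_interest=$15.91
After 7 (month_end (apply 2% monthly interest)): balance=$118.22 total_interest=$18.22
After 8 (year_end (apply 5% annual interest)): balance=$124.13 total_interest=$24.13
After 9 (year_end (apply 5% annual interest)): balance=$130.33 total_interest=$30.33
After 10 (deposit($500)): balance=$630.33 total_interest=$30.33

Answer: 630.33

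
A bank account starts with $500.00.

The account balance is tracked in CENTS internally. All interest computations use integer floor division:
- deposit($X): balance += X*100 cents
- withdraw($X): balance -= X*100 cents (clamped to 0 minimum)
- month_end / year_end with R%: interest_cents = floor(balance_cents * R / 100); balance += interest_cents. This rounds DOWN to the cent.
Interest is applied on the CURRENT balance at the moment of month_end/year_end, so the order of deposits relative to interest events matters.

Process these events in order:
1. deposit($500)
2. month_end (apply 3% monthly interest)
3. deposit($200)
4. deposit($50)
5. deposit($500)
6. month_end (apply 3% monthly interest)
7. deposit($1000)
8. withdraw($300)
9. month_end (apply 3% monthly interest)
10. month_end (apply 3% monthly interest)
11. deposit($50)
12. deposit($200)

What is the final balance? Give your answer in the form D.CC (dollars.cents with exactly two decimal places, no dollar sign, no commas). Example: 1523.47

Answer: 2937.68

Derivation:
After 1 (deposit($500)): balance=$1000.00 total_interest=$0.00
After 2 (month_end (apply 3% monthly interest)): balance=$1030.00 total_interest=$30.00
After 3 (deposit($200)): balance=$1230.00 total_interest=$30.00
After 4 (deposit($50)): balance=$1280.00 total_interest=$30.00
After 5 (deposit($500)): balance=$1780.00 total_interest=$30.00
After 6 (month_end (apply 3% monthly interest)): balance=$1833.40 total_interest=$83.40
After 7 (deposit($1000)): balance=$2833.40 total_interest=$83.40
After 8 (withdraw($300)): balance=$2533.40 total_interest=$83.40
After 9 (month_end (apply 3% monthly interest)): balance=$2609.40 total_interest=$159.40
After 10 (month_end (apply 3% monthly interest)): balance=$2687.68 total_interest=$237.68
After 11 (deposit($50)): balance=$2737.68 total_interest=$237.68
After 12 (deposit($200)): balance=$2937.68 total_interest=$237.68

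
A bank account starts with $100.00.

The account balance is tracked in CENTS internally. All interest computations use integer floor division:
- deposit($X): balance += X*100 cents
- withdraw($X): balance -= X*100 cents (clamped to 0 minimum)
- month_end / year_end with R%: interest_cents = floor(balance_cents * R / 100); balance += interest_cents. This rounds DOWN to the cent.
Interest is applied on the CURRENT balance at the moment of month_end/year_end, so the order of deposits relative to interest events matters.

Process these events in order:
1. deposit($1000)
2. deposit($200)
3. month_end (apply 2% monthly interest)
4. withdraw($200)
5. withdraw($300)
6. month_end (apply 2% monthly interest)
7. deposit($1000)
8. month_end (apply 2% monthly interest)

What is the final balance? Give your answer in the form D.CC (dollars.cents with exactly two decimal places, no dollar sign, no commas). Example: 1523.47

Answer: 1879.37

Derivation:
After 1 (deposit($1000)): balance=$1100.00 total_interest=$0.00
After 2 (deposit($200)): balance=$1300.00 total_interest=$0.00
After 3 (month_end (apply 2% monthly interest)): balance=$1326.00 total_interest=$26.00
After 4 (withdraw($200)): balance=$1126.00 total_interest=$26.00
After 5 (withdraw($300)): balance=$826.00 total_interest=$26.00
After 6 (month_end (apply 2% monthly interest)): balance=$842.52 total_interest=$42.52
After 7 (deposit($1000)): balance=$1842.52 total_interest=$42.52
After 8 (month_end (apply 2% monthly interest)): balance=$1879.37 total_interest=$79.37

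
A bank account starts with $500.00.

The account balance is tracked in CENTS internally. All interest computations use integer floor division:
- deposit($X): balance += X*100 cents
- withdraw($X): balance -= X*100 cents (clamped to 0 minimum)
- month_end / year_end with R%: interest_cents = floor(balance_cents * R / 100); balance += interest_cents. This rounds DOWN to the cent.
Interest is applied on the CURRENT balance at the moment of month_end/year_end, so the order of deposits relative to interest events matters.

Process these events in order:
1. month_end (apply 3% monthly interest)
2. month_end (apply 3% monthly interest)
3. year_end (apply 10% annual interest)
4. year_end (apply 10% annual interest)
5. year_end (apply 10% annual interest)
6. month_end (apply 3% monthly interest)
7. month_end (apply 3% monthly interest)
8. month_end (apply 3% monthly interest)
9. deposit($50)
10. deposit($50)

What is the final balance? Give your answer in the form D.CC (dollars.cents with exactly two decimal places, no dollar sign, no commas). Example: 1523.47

After 1 (month_end (apply 3% monthly interest)): balance=$515.00 total_interest=$15.00
After 2 (month_end (apply 3% monthly interest)): balance=$530.45 total_interest=$30.45
After 3 (year_end (apply 10% annual interest)): balance=$583.49 total_interest=$83.49
After 4 (year_end (apply 10% annual interest)): balance=$641.83 total_interest=$141.83
After 5 (year_end (apply 10% annual interest)): balance=$706.01 total_interest=$206.01
After 6 (month_end (apply 3% monthly interest)): balance=$727.19 total_interest=$227.19
After 7 (month_end (apply 3% monthly interest)): balance=$749.00 total_interest=$249.00
After 8 (month_end (apply 3% monthly interest)): balance=$771.47 total_interest=$271.47
After 9 (deposit($50)): balance=$821.47 total_interest=$271.47
After 10 (deposit($50)): balance=$871.47 total_interest=$271.47

Answer: 871.47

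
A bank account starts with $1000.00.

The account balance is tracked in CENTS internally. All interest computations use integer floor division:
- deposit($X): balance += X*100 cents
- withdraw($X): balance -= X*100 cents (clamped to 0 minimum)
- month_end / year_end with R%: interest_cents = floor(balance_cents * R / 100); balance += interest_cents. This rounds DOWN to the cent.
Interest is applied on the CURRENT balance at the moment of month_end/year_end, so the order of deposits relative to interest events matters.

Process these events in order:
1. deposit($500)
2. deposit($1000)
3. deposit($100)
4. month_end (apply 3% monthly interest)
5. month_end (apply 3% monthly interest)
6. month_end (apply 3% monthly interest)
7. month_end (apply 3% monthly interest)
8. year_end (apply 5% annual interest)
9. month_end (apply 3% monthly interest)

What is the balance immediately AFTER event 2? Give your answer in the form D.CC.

Answer: 2500.00

Derivation:
After 1 (deposit($500)): balance=$1500.00 total_interest=$0.00
After 2 (deposit($1000)): balance=$2500.00 total_interest=$0.00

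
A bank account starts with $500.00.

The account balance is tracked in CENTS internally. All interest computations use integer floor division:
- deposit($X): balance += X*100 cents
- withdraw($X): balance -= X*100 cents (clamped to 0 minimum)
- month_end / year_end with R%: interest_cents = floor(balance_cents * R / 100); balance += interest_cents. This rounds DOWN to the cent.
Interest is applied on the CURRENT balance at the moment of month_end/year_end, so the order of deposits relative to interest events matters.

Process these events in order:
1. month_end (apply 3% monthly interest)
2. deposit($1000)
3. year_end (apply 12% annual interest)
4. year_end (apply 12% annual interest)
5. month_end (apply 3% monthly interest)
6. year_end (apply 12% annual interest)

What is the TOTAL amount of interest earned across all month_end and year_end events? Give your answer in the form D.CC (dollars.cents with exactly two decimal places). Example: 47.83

After 1 (month_end (apply 3% monthly interest)): balance=$515.00 total_interest=$15.00
After 2 (deposit($1000)): balance=$1515.00 total_interest=$15.00
After 3 (year_end (apply 12% annual interest)): balance=$1696.80 total_interest=$196.80
After 4 (year_end (apply 12% annual interest)): balance=$1900.41 total_interest=$400.41
After 5 (month_end (apply 3% monthly interest)): balance=$1957.42 total_interest=$457.42
After 6 (year_end (apply 12% annual interest)): balance=$2192.31 total_interest=$692.31

Answer: 692.31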